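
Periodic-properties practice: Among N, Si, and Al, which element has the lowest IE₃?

IE_3 is the cost of taking one more electron from the +2 cation: N²⁺ still has 3 valence electrons; Si²⁺ still has 2 valence electrons; Al²⁺ still has 1 valence electron.
All are still removing valence electrons, so compare the +2 ions as you would atoms: IE_3 generally rises across a period (higher Z_eff) and falls down a group (larger shell), subject to the usual subshell exceptions.
Valence configurations: N²⁺ [He]2s²2p¹, Si²⁺ [Ne]3s², Al²⁺ [Ne]3s¹.
Approximate IE_3 values (kJ/mol): N 4578, Si 3232, Al 2745.
Hence IE_3: Al < Si < N.

Al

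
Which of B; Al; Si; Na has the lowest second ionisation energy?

Si

IE_2 is the cost of taking one more electron from the +1 cation: B⁺ still has 2 valence electrons; Al⁺ still has 2 valence electrons; Si⁺ still has 3 valence electrons; Na⁺ is the bare [Ne] core.
Breaking into a closed-shell core is much more expensive than removing a leftover valence electron — Na has the largest IE_2 here.
Valence configurations: B⁺ [He]2s², Al⁺ [Ne]3s², Si⁺ [Ne]3s²3p¹.
Si⁺ loses a lone 3p electron whereas Al⁺ must break into a filled 3s² pair, so IE_2(Al) > IE_2(Si) even though Si has the higher nuclear charge.
Approximate IE_2 values (kJ/mol): B 2427, Al 1817, Si 1577, Na 4562.
Putting it together, IE_2: Si < Al < B < Na.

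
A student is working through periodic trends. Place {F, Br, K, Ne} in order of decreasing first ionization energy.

Ne > F > Br > K

First ionization energy rises across a period (greater Z_eff holds electrons more tightly) and falls down a group (valence electrons are farther from the nucleus).
Here both period and group differ, so the two effects have to be weighed against each other.
Br > K: both are in period 4; the period trend gives Br the larger value.
F > Br: F sits above Br in group 17, so the down-group effect alone puts F higher.
Ne > F: both are in period 2; the period trend gives Ne the larger value.
For reference (kJ/mol): F 1681, Ne 2081, K 419, Br 1140.
So from highest to lowest: Ne > F > Br > K.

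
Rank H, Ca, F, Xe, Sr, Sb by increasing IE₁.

Sr < Ca < Sb < Xe < H < F

Removing the outermost electron gets harder across a period and easier down a group.
Here both period and group differ, so the two effects have to be weighed against each other.
Ca > Sr: Ca sits above Sr in group 2, so the down-group effect alone puts Ca higher.
Sb > Ca: period and group pull opposite ways; the across-period shift dominates (831 vs 590 kJ/mol).
Xe > Sb: Xe lies to the right of Sb in period 5, so the across-period effect alone puts Xe higher.
H > Xe: the two effects oppose for this pair; the down-group effect wins (1312 vs 1170 kJ/mol).
F > H: period and group pull opposite ways; the across-period shift dominates (1681 vs 1312 kJ/mol).
Approximate values (kJ/mol): H 1312, F 1681, Ca 590, Sr 550, Sb 831, Xe 1170.
So from lowest to highest: Sr < Ca < Sb < Xe < H < F.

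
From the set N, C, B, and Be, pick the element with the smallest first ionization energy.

B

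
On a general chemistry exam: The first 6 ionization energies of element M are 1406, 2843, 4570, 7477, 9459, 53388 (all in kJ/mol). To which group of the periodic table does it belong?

Look for the largest jump between consecutive ionization energies: IE6/IE5 ≈ 5.6, far larger than any earlier ratio.
That jump marks the point where a core electron is being removed. So the atom has 5 valence electrons.
A main-group element with 5 valence electrons is in group 15.

Group 15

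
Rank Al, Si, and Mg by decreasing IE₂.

Al, Si, Mg

Consider each +1 ion: Al⁺ still has 2 valence electrons; Si⁺ still has 3 valence electrons; Mg⁺ still has 1 valence electron.
All are still removing valence electrons, so compare the +1 ions as you would atoms: IE_2 generally rises across a period (higher Z_eff) and falls down a group (larger shell), subject to the usual subshell exceptions.
Valence configurations: Al⁺ [Ne]3s², Si⁺ [Ne]3s²3p¹, Mg⁺ [Ne]3s¹.
Si⁺ loses a lone 3p electron whereas Al⁺ must break into a filled 3s² pair, so IE_2(Al) > IE_2(Si) even though Si has the higher nuclear charge.
Approximate IE_2 values (kJ/mol): Al 1817, Si 1577, Mg 1451.
Overall IE_2 order: Mg < Si < Al.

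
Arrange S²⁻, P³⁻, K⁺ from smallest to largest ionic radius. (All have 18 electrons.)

K⁺, S²⁻, P³⁻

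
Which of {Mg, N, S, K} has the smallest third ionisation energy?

S

IE_3 is the cost of taking one more electron from the +2 cation: Mg²⁺ is the bare [Ne] core; N²⁺ still has 3 valence electrons; S²⁺ still has 4 valence electrons; K²⁺ is already 1 electron into the core.
Usually core removal costs more than valence removal, but here the competition is close: a tightly held n=2 valence electron can cost more to remove than an n=3 core electron, so the actual values have to decide it.
Valence configurations: N²⁺ [He]2s²2p¹, S²⁺ [Ne]3s²3p².
Tabulated IE_3 (kJ/mol): Mg 7733, N 4578, S 3357, K 4420.
So the third ionization energies run S < K < N < Mg.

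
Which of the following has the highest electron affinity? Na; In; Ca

Na

Atoms with high Z_eff and room in the valence shell (especially the halogens) have the most exothermic electron affinities.
A diagonal step moves right (one effect) and down (the opposite effect) at once.
In > Ca: the two effects oppose for this pair; the across-period effect wins (29 vs 2 kJ/mol).
Na > In: period and group pull opposite ways; the down-group shift dominates (53 vs 29 kJ/mol).
Approximate values (kJ/mol): Na 53, Ca 2, In 29.
The highest electron affinity among these belongs to Na.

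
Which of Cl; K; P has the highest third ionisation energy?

After 2 electrons have been removed, what remains? Cl²⁺ still has 5 valence electrons; K²⁺ is already 1 electron into the core; P²⁺ still has 3 valence electrons.
Pulling an electron out of a noble-gas core costs far more than removing a remaining valence electron, so K sits at the high end of IE_3.
Valence configurations: Cl²⁺ [Ne]3s²3p³, P²⁺ [Ne]3s²3p¹.
Approximate IE_3 values (kJ/mol): Cl 3822, K 4420, P 2914.
Putting it together, IE_3: P < Cl < K.

K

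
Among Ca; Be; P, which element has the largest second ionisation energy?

P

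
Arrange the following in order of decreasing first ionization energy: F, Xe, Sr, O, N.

First ionization energy rises across a period (greater Z_eff holds electrons more tightly) and falls down a group (valence electrons are farther from the nucleus).
Here both period and group differ, so the two effects have to be weighed against each other.
Xe > Sr: both are in period 5; the period trend gives Xe the larger value.
O > Xe: the two effects oppose for this pair; the down-group effect wins (1314 vs 1170 kJ/mol).
N > O: this pair runs against the simple trend — see the exception note.
F > N: F lies to the right of N in period 2, so the across-period effect alone puts F higher.
Note the exception: N has a higher first ionization energy than O, contrary to the simple trend — pairing an electron in O's 2p⁴ costs repulsion energy, so O ionizes more easily than half-filled N (2p³).
For reference (kJ/mol): N 1402, O 1314, F 1681, Sr 550, Xe 1170.
So from highest to lowest: F > N > O > Xe > Sr.

F, N, O, Xe, Sr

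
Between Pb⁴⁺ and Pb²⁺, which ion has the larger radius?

Pb²⁺

Both ions have Z = 82 protons, but Pb⁴⁺ has lost more electrons, so its remaining electrons feel a larger effective nuclear charge per electron and are pulled in more tightly.
Higher positive charge → smaller ion, so Pb²⁺ > Pb⁴⁺.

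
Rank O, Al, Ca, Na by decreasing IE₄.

IE_4 is the cost of taking one more electron from the +3 cation: O³⁺ still has 3 valence electrons; Al³⁺ is the bare [Ne] core; Ca³⁺ is already 1 electron into the core; Na³⁺ is already 2 electrons into the core.
Usually core removal costs more than valence removal, but here the competition is close: a tightly held n=2 valence electron can cost more to remove than an n=3 core electron, so the actual values have to decide it.
Approximate IE_4 values (kJ/mol): O 7469, Al 11577, Ca 6491, Na 9543.
So the fourth ionization energies run Ca < O < Na < Al.

Al > Na > O > Ca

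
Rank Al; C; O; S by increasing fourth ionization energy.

IE_4 is the cost of taking one more electron from the +3 cation: Al³⁺ is the bare [Ne] core; C³⁺ still has 1 valence electron; O³⁺ still has 3 valence electrons; S³⁺ still has 3 valence electrons.
Pulling an electron out of a noble-gas core costs far more than removing a remaining valence electron, so Al sits at the high end of IE_4.
Valence configurations: C³⁺ [He]2s¹, O³⁺ [He]2s²2p¹, S³⁺ [Ne]3s²3p¹.
Tabulated IE_4 (kJ/mol): Al 11577, C 6223, O 7469, S 4556.
Hence IE_4: S < C < O < Al.

S < C < O < Al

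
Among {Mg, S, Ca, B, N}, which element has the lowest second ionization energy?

The second ionization energy removes an electron from the +1 ion. For each element: Mg⁺ still has 1 valence electron; S⁺ still has 5 valence electrons; Ca⁺ still has 1 valence electron; B⁺ still has 2 valence electrons; N⁺ still has 4 valence electrons.
All are still removing valence electrons, so compare the +1 ions as you would atoms: IE_2 generally rises across a period (higher Z_eff) and falls down a group (larger shell), subject to the usual subshell exceptions.
Valence configurations: Mg⁺ [Ne]3s¹, S⁺ [Ne]3s²3p³, Ca⁺ [Ar]4s¹, B⁺ [He]2s², N⁺ [He]2s²2p².
Tabulated IE_2 (kJ/mol): Mg 1451, S 2252, Ca 1145, B 2427, N 2856.
Overall IE_2 order: Ca < Mg < S < B < N.

Ca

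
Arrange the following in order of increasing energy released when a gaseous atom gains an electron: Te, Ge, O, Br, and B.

B < Ge < O < Te < Br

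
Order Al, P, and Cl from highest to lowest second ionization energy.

IE_2 is the cost of taking one more electron from the +1 cation: Al⁺ still has 2 valence electrons; P⁺ still has 4 valence electrons; Cl⁺ still has 6 valence electrons.
All are still removing valence electrons, so compare the +1 ions as you would atoms: IE_2 generally rises across a period (higher Z_eff) and falls down a group (larger shell), subject to the usual subshell exceptions.
Valence configurations: Al⁺ [Ne]3s², P⁺ [Ne]3s²3p², Cl⁺ [Ne]3s²3p⁴.
Tabulated IE_2 (kJ/mol): Al 1817, P 1907, Cl 2298.
Overall IE_2 order: Al < P < Cl.

Cl, P, Al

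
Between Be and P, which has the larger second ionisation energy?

P

IE_2 is the cost of taking one more electron from the +1 cation: Be⁺ still has 1 valence electron; P⁺ still has 4 valence electrons.
All are still removing valence electrons, so compare the +1 ions as you would atoms: IE_2 generally rises across a period (higher Z_eff) and falls down a group (larger shell), subject to the usual subshell exceptions.
Valence configurations: Be⁺ [He]2s¹, P⁺ [Ne]3s²3p².
Tabulated IE_2 (kJ/mol): Be 1757, P 1907.
Overall IE_2 order: Be < P.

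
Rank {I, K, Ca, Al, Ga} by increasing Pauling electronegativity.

K, Ca, Al, Ga, I

Atoms toward the upper right of the periodic table pull bonding electrons most strongly.
Here both period and group differ, so the two effects have to be weighed against each other.
Ca > K: both are in period 4; the period trend gives Ca the larger value.
Al > Ca: relative to Ca, both the across-period and down-group shifts push Al's electronegativity up.
Ga > Al: this pair runs against the simple trend — see the exception note.
I > Ga: period and group pull opposite ways; the across-period shift dominates (2.66 vs 1.81).
Note the exception: Ga has a higher electronegativity than Al, contrary to the simple trend — poor shielding by filled d (and f) subshells raises the heavier element's effective nuclear charge more than the simple down-group trend predicts.
For reference (Pauling): Al 1.61, K 0.82, Ca 1.00, Ga 1.81, I 2.66.
So from lowest to highest: K < Ca < Al < Ga < I.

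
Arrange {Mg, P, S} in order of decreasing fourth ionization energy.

The fourth ionization energy removes an electron from the +3 ion. For each element: Mg³⁺ is already 1 electron into the core; P³⁺ still has 2 valence electrons; S³⁺ still has 3 valence electrons.
Breaking into a closed-shell core is much more expensive than removing a leftover valence electron — Mg has the largest IE_4 here.
Valence configurations: P³⁺ [Ne]3s², S³⁺ [Ne]3s²3p¹.
S³⁺ loses a lone 3p electron whereas P³⁺ must break into a filled 3s² pair, so IE_4(P) > IE_4(S) even though S has the higher nuclear charge.
Tabulated IE_4 (kJ/mol): Mg 10543, P 4964, S 4556.
Putting it together, IE_4: S < P < Mg.

Mg > P > S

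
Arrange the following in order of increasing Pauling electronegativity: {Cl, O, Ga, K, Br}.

K < Ga < Br < Cl < O

O is in period 2, group 16; Cl is in period 3, group 17; K is in period 4, group 1; Ga is in period 4, group 13; Br is in period 4, group 17.
EN rises left→right (higher Z_eff, smaller atoms) and falls top→bottom (larger, more shielded atoms).
Neither a single period nor a single group — weigh both effects.
Ga > K: Ga lies to the right of K in period 4, so the across-period effect alone puts Ga higher.
Br > Ga: Br lies to the right of Ga in period 4, so the across-period effect alone puts Br higher.
Cl > Br: Cl sits above Br in group 17, so the down-group effect alone puts Cl higher.
O > Cl: period and group pull opposite ways; the down-group shift dominates (3.44 vs 3.16).
For reference (Pauling): O 3.44, Cl 3.16, K 0.82, Ga 1.81, Br 2.96.
So from lowest to highest: K < Ga < Br < Cl < O.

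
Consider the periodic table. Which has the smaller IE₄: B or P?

P

The fourth ionization energy removes an electron from the +3 ion. For each element: B³⁺ is the bare [He] core; P³⁺ still has 2 valence electrons.
Pulling an electron out of a noble-gas core costs far more than removing a remaining valence electron, so B sits at the high end of IE_4.
Tabulated IE_4 (kJ/mol): B 25026, P 4964.
Putting it together, IE_4: P < B.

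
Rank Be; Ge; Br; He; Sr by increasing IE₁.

Sr < Ge < Be < Br < He

He is in period 1, group 18; Be is in period 2, group 2; Ge is in period 4, group 14; Br is in period 4, group 17; Sr is in period 5, group 2.
IE₁ increases left→right with effective nuclear charge and decreases top→bottom as the valence shell moves farther out.
Neither a single period nor a single group — weigh both effects.
Ge > Sr: both effects reinforce here, so Ge is clearly the higher of the two.
Be > Ge: period and group pull opposite ways; the down-group shift dominates (900 vs 762 kJ/mol).
Br > Be: the two effects oppose for this pair; the across-period effect wins (1140 vs 900 kJ/mol).
He > Br: relative to Br, both the across-period and down-group shifts push He's first ionization energy up.
For reference (kJ/mol): He 2372, Be 900, Ge 762, Br 1140, Sr 550.
So from lowest to highest: Sr < Ge < Be < Br < He.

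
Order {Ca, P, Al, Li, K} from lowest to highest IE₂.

Consider each +1 ion: Ca⁺ still has 1 valence electron; P⁺ still has 4 valence electrons; Al⁺ still has 2 valence electrons; Li⁺ is the bare [He] core; K⁺ is the bare [Ar] core.
Core electrons are held far more tightly than valence electrons, so K and Li top the IE_2 order.
Valence configurations: Ca⁺ [Ar]4s¹, P⁺ [Ne]3s²3p², Al⁺ [Ne]3s².
Tabulated IE_2 (kJ/mol): Ca 1145, P 1907, Al 1817, Li 7298, K 3052.
So the second ionization energies run Ca < Al < P < K < Li.

Ca < Al < P < K < Li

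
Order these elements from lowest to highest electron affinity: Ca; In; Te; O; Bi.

Ca < In < Bi < O < Te

O is in period 2, group 16; Ca is in period 4, group 2; In is in period 5, group 13; Te is in period 5, group 16; Bi is in period 6, group 15.
Electron affinity generally becomes more exothermic across a period toward the halogens and less exothermic down a group.
Neither a single period nor a single group — weigh both effects.
In > Ca: the two effects oppose for this pair; the across-period effect wins (29 vs 2 kJ/mol).
Bi > In: the two effects oppose for this pair; the across-period effect wins (91 vs 29 kJ/mol).
O > Bi: both effects reinforce here, so O is clearly the higher of the two.
Te > O: this pair runs against the simple trend — see the exception note.
Note the exception: Te has a higher electron affinity than O, contrary to the simple trend — O's compact 2p subshell gives strong electron–electron repulsion on the added electron.
Approximate values (kJ/mol): O 141, Ca 2, In 29, Te 190, Bi 91.
So from lowest to highest: Ca < In < Bi < O < Te.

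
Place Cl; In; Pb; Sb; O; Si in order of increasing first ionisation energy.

In, Pb, Si, Sb, Cl, O

First ionization energy rises across a period (greater Z_eff holds electrons more tightly) and falls down a group (valence electrons are farther from the nucleus).
These span different periods and groups, so the two trends combine.
Pb > In: the two effects oppose for this pair; the across-period effect wins (716 vs 558 kJ/mol).
Si > Pb: Si sits above Pb in group 14, so the down-group effect alone puts Si higher.
Sb > Si: the two effects oppose for this pair; the across-period effect wins (831 vs 786 kJ/mol).
Cl > Sb: both effects reinforce here, so Cl is clearly the higher of the two.
O > Cl: the two effects oppose for this pair; the down-group effect wins (1314 vs 1251 kJ/mol).
For reference (kJ/mol): O 1314, Si 786, Cl 1251, In 558, Sb 831, Pb 716.
So from lowest to highest: In < Pb < Si < Sb < Cl < O.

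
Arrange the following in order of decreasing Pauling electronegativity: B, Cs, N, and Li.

Smaller atoms with higher effective nuclear charge are more electronegative.
These span different periods and groups, so the two trends combine.
Li > Cs: Li sits above Cs in group 1, so the down-group effect alone puts Li higher.
B > Li: B lies to the right of Li in period 2, so the across-period effect alone puts B higher.
N > B: both are in period 2; the period trend gives N the larger value.
Approximate values (Pauling): Li 0.98, B 2.04, N 3.04, Cs 0.79.
So from highest to lowest: N > B > Li > Cs.

N > B > Li > Cs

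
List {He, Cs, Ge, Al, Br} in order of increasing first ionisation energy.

Cs < Al < Ge < Br < He

He is in period 1, group 18; Al is in period 3, group 13; Ge is in period 4, group 14; Br is in period 4, group 17; Cs is in period 6, group 1.
Across a period the outer electron is held more tightly (higher IE₁); down a group it sits in a higher shell, more shielded, and comes off more easily.
Here both period and group differ, so the two effects have to be weighed against each other.
Al > Cs: both effects reinforce here, so Al is clearly the higher of the two.
Ge > Al: the two effects oppose for this pair; the across-period effect wins (762 vs 578 kJ/mol).
Br > Ge: Br lies to the right of Ge in period 4, so the across-period effect alone puts Br higher.
He > Br: both effects reinforce here, so He is clearly the higher of the two.
For reference (kJ/mol): He 2372, Al 578, Ge 762, Br 1140, Cs 376.
So from lowest to highest: Cs < Al < Ge < Br < He.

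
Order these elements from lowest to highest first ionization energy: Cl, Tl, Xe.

Tl < Xe < Cl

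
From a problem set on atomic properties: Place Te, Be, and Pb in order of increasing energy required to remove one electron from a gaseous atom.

Pb, Te, Be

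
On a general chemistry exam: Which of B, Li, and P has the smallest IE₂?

P

IE_2 is the cost of taking one more electron from the +1 cation: B⁺ still has 2 valence electrons; Li⁺ is the bare [He] core; P⁺ still has 4 valence electrons.
Pulling an electron out of a noble-gas core costs far more than removing a remaining valence electron, so Li sits at the high end of IE_2.
Valence configurations: B⁺ [He]2s², P⁺ [Ne]3s²3p².
Tabulated IE_2 (kJ/mol): B 2427, Li 7298, P 1907.
Putting it together, IE_2: P < B < Li.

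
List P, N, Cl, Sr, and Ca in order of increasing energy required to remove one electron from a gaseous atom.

N is in period 2, group 15; P is in period 3, group 15; Cl is in period 3, group 17; Ca is in period 4, group 2; Sr is in period 5, group 2.
IE₁ increases left→right with effective nuclear charge and decreases top→bottom as the valence shell moves farther out.
Here both period and group differ, so the two effects have to be weighed against each other.
Ca > Sr: they share group 2; the group trend gives Ca the larger value.
P > Ca: relative to Ca, both the across-period and down-group shifts push P's first ionization energy up.
Cl > P: Cl lies to the right of P in period 3, so the across-period effect alone puts Cl higher.
N > Cl: period and group pull opposite ways; the down-group shift dominates (1402 vs 1251 kJ/mol).
For reference (kJ/mol): N 1402, P 1012, Cl 1251, Ca 590, Sr 550.
So from lowest to highest: Sr < Ca < P < Cl < N.

Sr, Ca, P, Cl, N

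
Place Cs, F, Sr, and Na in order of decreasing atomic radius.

Cs > Sr > Na > F

F is in period 2, group 17; Na is in period 3, group 1; Sr is in period 5, group 2; Cs is in period 6, group 1.
Radius decreases left→right (rising Z_eff, same n) and increases top→bottom (higher n).
Neither a single period nor a single group — weigh both effects.
Na > F: relative to F, both the across-period and down-group shifts push Na's atomic radius up.
Sr > Na: period and group pull opposite ways; the down-group shift dominates (185 vs 155 pm).
Cs > Sr: relative to Sr, both the across-period and down-group shifts push Cs's atomic radius up.
Tabulated atomic radius (pm): F 64, Na 155, Sr 185, Cs 232.
So from largest to smallest: Cs > Sr > Na > F.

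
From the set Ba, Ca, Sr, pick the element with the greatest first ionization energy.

Ca

Ca is in period 4, group 2; Sr is in period 5, group 2; Ba is in period 6, group 2.
First ionization energy rises across a period (greater Z_eff holds electrons more tightly) and falls down a group (valence electrons are farther from the nucleus).
All are in group 2, so first ionization energy increases up the group.
The greatest first ionization energy among these belongs to Ca.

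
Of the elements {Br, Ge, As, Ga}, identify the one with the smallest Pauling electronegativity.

Electronegativity increases across a period and decreases down a group, tracking effective nuclear charge and atomic size.
All lie in period 4, so electronegativity increases left to right.
The smallest Pauling electronegativity among these belongs to Ga.

Ga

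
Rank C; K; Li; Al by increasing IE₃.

Al, K, C, Li

The third ionization energy removes an electron from the +2 ion. For each element: C²⁺ still has 2 valence electrons; K²⁺ is already 1 electron into the core; Li²⁺ is already 1 electron into the core; Al²⁺ still has 1 valence electron.
Usually core removal costs more than valence removal, but here the competition is close: a tightly held n=2 valence electron can cost more to remove than an n=3 core electron, so the actual values have to decide it.
Valence configurations: C²⁺ [He]2s², Al²⁺ [Ne]3s¹.
The numbers (kJ/mol): C 4620, K 4420, Li 11815, Al 2745.
Overall IE_3 order: Al < K < C < Li.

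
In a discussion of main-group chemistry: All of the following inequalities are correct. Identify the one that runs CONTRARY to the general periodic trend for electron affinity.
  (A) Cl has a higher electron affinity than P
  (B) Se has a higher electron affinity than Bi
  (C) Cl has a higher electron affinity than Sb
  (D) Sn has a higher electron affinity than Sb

The general trend: electron affinity increases across a period and decreases down a group.
(A) Cl (period 3, group 17) vs P (period 3, group 15): the stated order agrees with the simple trend.
(B) Se (period 4, group 16) vs Bi (period 6, group 15): the stated order agrees with the simple trend.
(C) Cl (period 3, group 17) vs Sb (period 5, group 15): the stated order agrees with the simple trend.
(D) Sn (period 5, group 14) vs Sb (period 5, group 15): the stated order contradicts the simple trend.
The exception is (D): adding an electron to Sb's half-filled 5p³ is unfavourable, so Sn has the more exothermic EA.

(D)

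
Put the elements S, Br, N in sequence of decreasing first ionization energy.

N > Br > S

N is in period 2, group 15; S is in period 3, group 16; Br is in period 4, group 17.
First ionization energy rises across a period (greater Z_eff holds electrons more tightly) and falls down a group (valence electrons are farther from the nucleus).
A diagonal step moves right (one effect) and down (the opposite effect) at once.
Br > S: period and group pull opposite ways; the across-period shift dominates (1140 vs 1000 kJ/mol).
N > Br: the two effects oppose for this pair; the down-group effect wins (1402 vs 1140 kJ/mol).
For reference (kJ/mol): N 1402, S 1000, Br 1140.
So from highest to lowest: N > Br > S.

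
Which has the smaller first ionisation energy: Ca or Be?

Ca

Be is in period 2, group 2; Ca is in period 4, group 2.
Across a period the outer electron is held more tightly (higher IE₁); down a group it sits in a higher shell, more shielded, and comes off more easily.
All are in group 2, so first ionization energy increases up the group.
So Ca has the smaller first ionisation energy (Ca < Be).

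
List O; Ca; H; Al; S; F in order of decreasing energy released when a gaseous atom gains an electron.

F > S > O > H > Al > Ca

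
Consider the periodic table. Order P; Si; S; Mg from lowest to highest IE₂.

Consider each +1 ion: P⁺ still has 4 valence electrons; Si⁺ still has 3 valence electrons; S⁺ still has 5 valence electrons; Mg⁺ still has 1 valence electron.
All are still removing valence electrons, so compare the +1 ions as you would atoms: IE_2 generally rises across a period (higher Z_eff) and falls down a group (larger shell), subject to the usual subshell exceptions.
Valence configurations: P⁺ [Ne]3s²3p², Si⁺ [Ne]3s²3p¹, S⁺ [Ne]3s²3p³, Mg⁺ [Ne]3s¹.
Tabulated IE_2 (kJ/mol): P 1907, Si 1577, S 2252, Mg 1451.
Overall IE_2 order: Mg < Si < P < S.

Mg < Si < P < S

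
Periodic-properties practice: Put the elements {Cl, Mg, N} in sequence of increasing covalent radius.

N < Cl < Mg

N is in period 2, group 15; Mg is in period 3, group 2; Cl is in period 3, group 17.
Across a period the added protons contract the valence shell; down a group each new principal shell makes the atom larger.
Neither a single period nor a single group — weigh both effects.
Cl > N: period and group pull opposite ways; the down-group shift dominates (99 vs 71 pm).
Mg > Cl: both are in period 3; the period trend gives Mg the larger value.
For reference (pm): N 71, Mg 139, Cl 99.
So from smallest to largest: N < Cl < Mg.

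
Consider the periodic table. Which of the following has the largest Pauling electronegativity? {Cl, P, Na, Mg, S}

Na is in period 3, group 1; Mg is in period 3, group 2; P is in period 3, group 15; S is in period 3, group 16; Cl is in period 3, group 17.
Atoms toward the upper right of the periodic table pull bonding electrons most strongly.
All lie in period 3, so electronegativity increases left to right.
The largest Pauling electronegativity among these belongs to Cl.

Cl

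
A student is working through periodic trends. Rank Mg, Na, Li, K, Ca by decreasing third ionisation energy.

The third ionization energy removes an electron from the +2 ion. For each element: Mg²⁺ is the bare [Ne] core; Na²⁺ is already 1 electron into the core; Li²⁺ is already 1 electron into the core; K²⁺ is already 1 electron into the core; Ca²⁺ is the bare [Ar] core.
All of these are removing an electron from a noble-gas core or deeper; the smaller core (lower principal quantum number) is held far more tightly, and within a period the higher nuclear charge binds the same core more tightly.
The numbers (kJ/mol): Mg 7733, Na 6910, Li 11815, K 4420, Ca 4912.
So the third ionization energies run K < Ca < Na < Mg < Li.

Li > Mg > Na > Ca > K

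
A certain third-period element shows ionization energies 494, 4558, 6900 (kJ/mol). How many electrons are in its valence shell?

1

Look for the largest jump between consecutive ionization energies: IE2/IE1 ≈ 9.2, far larger than any earlier ratio.
That jump marks the point where a core electron is being removed. So the atom has 1 valence electron.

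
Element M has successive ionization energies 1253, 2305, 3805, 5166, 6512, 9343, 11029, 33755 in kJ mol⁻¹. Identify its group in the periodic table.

Look for the largest jump between consecutive ionization energies: IE8/IE7 ≈ 3.1, far larger than any earlier ratio.
That jump marks the point where a core electron is being removed. So the atom has 7 valence electrons.
A main-group element with 7 valence electrons is in group 17.

Group 17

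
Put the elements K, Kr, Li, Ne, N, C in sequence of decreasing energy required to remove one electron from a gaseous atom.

Ne > N > Kr > C > Li > K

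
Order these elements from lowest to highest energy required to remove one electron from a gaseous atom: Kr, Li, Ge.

Li is in period 2, group 1; Ge is in period 4, group 14; Kr is in period 4, group 18.
Across a period the outer electron is held more tightly (higher IE₁); down a group it sits in a higher shell, more shielded, and comes off more easily.
Here both period and group differ, so the two effects have to be weighed against each other.
Ge > Li: the two effects oppose for this pair; the across-period effect wins (762 vs 520 kJ/mol).
Kr > Ge: Kr lies to the right of Ge in period 4, so the across-period effect alone puts Kr higher.
For reference (kJ/mol): Li 520, Ge 762, Kr 1351.
So from lowest to highest: Li < Ge < Kr.

Li < Ge < Kr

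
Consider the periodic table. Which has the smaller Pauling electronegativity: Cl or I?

I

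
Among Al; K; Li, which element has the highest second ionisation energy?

After 1 electron has been removed, what remains? Al⁺ still has 2 valence electrons; K⁺ is the bare [Ar] core; Li⁺ is the bare [He] core.
Core electrons are held far more tightly than valence electrons, so K and Li top the IE_2 order.
Approximate IE_2 values (kJ/mol): Al 1817, K 3052, Li 7298.
Overall IE_2 order: Al < K < Li.

Li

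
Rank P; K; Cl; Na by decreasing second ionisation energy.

The second ionization energy removes an electron from the +1 ion. For each element: P⁺ still has 4 valence electrons; K⁺ is the bare [Ar] core; Cl⁺ still has 6 valence electrons; Na⁺ is the bare [Ne] core.
Core electrons are held far more tightly than valence electrons, so K and Na top the IE_2 order.
Valence configurations: P⁺ [Ne]3s²3p², Cl⁺ [Ne]3s²3p⁴.
The numbers (kJ/mol): P 1907, K 3052, Cl 2298, Na 4562.
Overall IE_2 order: P < Cl < K < Na.

Na > K > Cl > P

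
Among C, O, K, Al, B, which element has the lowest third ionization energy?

Al

Consider each +2 ion: C²⁺ still has 2 valence electrons; O²⁺ still has 4 valence electrons; K²⁺ is already 1 electron into the core; Al²⁺ still has 1 valence electron; B²⁺ still has 1 valence electron.
Usually core removal costs more than valence removal, but here the competition is close: a tightly held n=2 valence electron can cost more to remove than an n=3 core electron, so the actual values have to decide it.
Valence configurations: C²⁺ [He]2s², O²⁺ [He]2s²2p², Al²⁺ [Ne]3s¹, B²⁺ [He]2s¹.
Tabulated IE_3 (kJ/mol): C 4620, O 5300, K 4420, Al 2745, B 3660.
Hence IE_3: Al < B < K < C < O.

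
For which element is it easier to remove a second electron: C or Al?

Al

IE_2 is the cost of taking one more electron from the +1 cation: C⁺ still has 3 valence electrons; Al⁺ still has 2 valence electrons.
All are still removing valence electrons, so compare the +1 ions as you would atoms: IE_2 generally rises across a period (higher Z_eff) and falls down a group (larger shell), subject to the usual subshell exceptions.
Valence configurations: C⁺ [He]2s²2p¹, Al⁺ [Ne]3s².
Tabulated IE_2 (kJ/mol): C 2353, Al 1817.
Putting it together, IE_2: Al < C.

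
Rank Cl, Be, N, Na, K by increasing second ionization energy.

Be < Cl < N < K < Na

IE_2 is the cost of taking one more electron from the +1 cation: Cl⁺ still has 6 valence electrons; Be⁺ still has 1 valence electron; N⁺ still has 4 valence electrons; Na⁺ is the bare [Ne] core; K⁺ is the bare [Ar] core.
Pulling an electron out of a noble-gas core costs far more than removing a remaining valence electron, so K and Na sit at the high end of IE_2.
Valence configurations: Cl⁺ [Ne]3s²3p⁴, Be⁺ [He]2s¹, N⁺ [He]2s²2p².
Tabulated IE_2 (kJ/mol): Cl 2298, Be 1757, N 2856, Na 4562, K 3052.
Hence IE_2: Be < Cl < N < K < Na.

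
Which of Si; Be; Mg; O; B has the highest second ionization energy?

O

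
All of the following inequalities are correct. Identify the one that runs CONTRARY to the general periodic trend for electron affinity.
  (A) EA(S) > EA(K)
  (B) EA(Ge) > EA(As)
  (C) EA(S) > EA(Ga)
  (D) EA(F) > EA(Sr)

The general trend: electron affinity increases across a period and decreases down a group.
(A) S (period 3, group 16) vs K (period 4, group 1): the stated order agrees with the simple trend.
(B) Ge (period 4, group 14) vs As (period 4, group 15): the stated order contradicts the simple trend.
(C) S (period 3, group 16) vs Ga (period 4, group 13): the stated order agrees with the simple trend.
(D) F (period 2, group 17) vs Sr (period 5, group 2): the stated order agrees with the simple trend.
The exception is (B): adding an electron to As's half-filled 4p³ is unfavourable, so Ge (4p²) has the more exothermic EA.

(B)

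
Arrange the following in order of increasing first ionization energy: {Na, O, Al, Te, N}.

Na, Al, Te, O, N

N is in period 2, group 15; O is in period 2, group 16; Na is in period 3, group 1; Al is in period 3, group 13; Te is in period 5, group 16.
IE₁ increases left→right with effective nuclear charge and decreases top→bottom as the valence shell moves farther out.
These span different periods and groups, so the two trends combine.
Al > Na: Al lies to the right of Na in period 3, so the across-period effect alone puts Al higher.
Te > Al: the two effects oppose for this pair; the across-period effect wins (869 vs 578 kJ/mol).
O > Te: they share group 16; the group trend gives O the larger value.
N > O: this pair runs against the simple trend — see the exception note.
Note the exception: N has a higher first ionization energy than O, contrary to the simple trend — pairing an electron in O's 2p⁴ costs repulsion energy, so O ionizes more easily than half-filled N (2p³).
Approximate values (kJ/mol): N 1402, O 1314, Na 496, Al 578, Te 869.
So from lowest to highest: Na < Al < Te < O < N.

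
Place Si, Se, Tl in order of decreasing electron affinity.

Se, Si, Tl

Si is in period 3, group 14; Se is in period 4, group 16; Tl is in period 6, group 13.
EA tends to increase across a period and decrease down a group, though the pattern is less regular than for IE or radius.
Neither a single period nor a single group — weigh both effects.
Si > Tl: both effects reinforce here, so Si is clearly the higher of the two.
Se > Si: period and group pull opposite ways; the across-period shift dominates (195 vs 134 kJ/mol).
Approximate values (kJ/mol): Si 134, Se 195, Tl 19.
So from highest to lowest: Se > Si > Tl.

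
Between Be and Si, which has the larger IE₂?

After 1 electron has been removed, what remains? Be⁺ still has 1 valence electron; Si⁺ still has 3 valence electrons.
All are still removing valence electrons, so compare the +1 ions as you would atoms: IE_2 generally rises across a period (higher Z_eff) and falls down a group (larger shell), subject to the usual subshell exceptions.
Valence configurations: Be⁺ [He]2s¹, Si⁺ [Ne]3s²3p¹.
Approximate IE_2 values (kJ/mol): Be 1757, Si 1577.
Overall IE_2 order: Si < Be.

Be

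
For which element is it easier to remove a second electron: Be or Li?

The second ionization energy removes an electron from the +1 ion. For each element: Be⁺ still has 1 valence electron; Li⁺ is the bare [He] core.
Pulling an electron out of a noble-gas core costs far more than removing a remaining valence electron, so Li sits at the high end of IE_2.
The numbers (kJ/mol): Be 1757, Li 7298.
Overall IE_2 order: Be < Li.

Be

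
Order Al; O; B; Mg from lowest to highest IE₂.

Mg < Al < B < O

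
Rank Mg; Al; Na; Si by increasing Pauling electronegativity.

Na, Mg, Al, Si

Smaller atoms with higher effective nuclear charge are more electronegative.
All lie in period 3, so electronegativity increases left to right.
So from lowest to highest: Na < Mg < Al < Si.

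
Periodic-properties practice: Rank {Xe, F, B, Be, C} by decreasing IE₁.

F > Xe > C > Be > B

Be is in period 2, group 2; B is in period 2, group 13; C is in period 2, group 14; F is in period 2, group 17; Xe is in period 5, group 18.
Across a period the outer electron is held more tightly (higher IE₁); down a group it sits in a higher shell, more shielded, and comes off more easily.
Neither a single period nor a single group — weigh both effects.
Be > B: this pair runs against the simple trend — see the exception note.
C > Be: C lies to the right of Be in period 2, so the across-period effect alone puts C higher.
Xe > C: period and group pull opposite ways; the across-period shift dominates (1170 vs 1086 kJ/mol).
F > Xe: period and group pull opposite ways; the down-group shift dominates (1681 vs 1170 kJ/mol).
Note the exception: Be has a higher first ionization energy than B, contrary to the simple trend — removing B's lone 2p electron is easier than breaking Be's filled 2s².
For reference (kJ/mol): Be 900, B 801, C 1086, F 1681, Xe 1170.
So from highest to lowest: F > Xe > C > Be > B.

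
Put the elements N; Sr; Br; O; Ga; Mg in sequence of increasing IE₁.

N is in period 2, group 15; O is in period 2, group 16; Mg is in period 3, group 2; Ga is in period 4, group 13; Br is in period 4, group 17; Sr is in period 5, group 2.
Removing the outermost electron gets harder across a period and easier down a group.
Here both period and group differ, so the two effects have to be weighed against each other.
Ga > Sr: relative to Sr, both the across-period and down-group shifts push Ga's first ionization energy up.
Mg > Ga: the two effects oppose for this pair; the down-group effect wins (738 vs 579 kJ/mol).
Br > Mg: the two effects oppose for this pair; the across-period effect wins (1140 vs 738 kJ/mol).
O > Br: the two effects oppose for this pair; the down-group effect wins (1314 vs 1140 kJ/mol).
N > O: this pair runs against the simple trend — see the exception note.
Note the exception: N has a higher first ionization energy than O, contrary to the simple trend — pairing an electron in O's 2p⁴ costs repulsion energy, so O ionizes more easily than half-filled N (2p³).
Tabulated first ionization energy (kJ/mol): N 1402, O 1314, Mg 738, Ga 579, Br 1140, Sr 550.
So from lowest to highest: Sr < Ga < Mg < Br < O < N.

Sr < Ga < Mg < Br < O < N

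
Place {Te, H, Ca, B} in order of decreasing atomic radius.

H is in period 1, group 1; B is in period 2, group 13; Ca is in period 4, group 2; Te is in period 5, group 16.
Atomic radius shrinks across a period as nuclear charge pulls the same shell inward, and grows down a group as new shells are added.
Here both period and group differ, so the two effects have to be weighed against each other.
B > H: the two effects oppose for this pair; the down-group effect wins (85 vs 32 pm).
Te > B: the two effects oppose for this pair; the down-group effect wins (136 vs 85 pm).
Ca > Te: period and group pull opposite ways; the across-period shift dominates (171 vs 136 pm).
For reference (pm): H 32, B 85, Ca 171, Te 136.
So from largest to smallest: Ca > Te > B > H.

Ca, Te, B, H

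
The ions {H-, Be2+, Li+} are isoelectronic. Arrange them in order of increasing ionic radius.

Be2+, Li+, H-

All of these have 2 electrons, so size is governed by nuclear charge alone: the more protons, the stronger the pull on the same electron cloud, and the smaller the ion.
Nuclear charges: Be2+ (Z=4), Li+ (Z=3), H- (Z=1).
Smallest to largest: Be2+ < Li+ < H-.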